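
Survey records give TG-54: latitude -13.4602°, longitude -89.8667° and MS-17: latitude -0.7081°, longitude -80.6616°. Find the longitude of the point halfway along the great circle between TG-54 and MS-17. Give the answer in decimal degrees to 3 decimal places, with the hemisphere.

Bx = cos φ₂ cos Δλ = 0.987047,  By = cos φ₂ sin Δλ = 0.159957
φₘ = atan2(sin φ₁ + sin φ₂, √((cos φ₁ + Bx)² + By²)) = -7.10683°
λₘ = λ₁ + atan2(By, cos φ₁ + Bx) = -85.20010°

85.200°W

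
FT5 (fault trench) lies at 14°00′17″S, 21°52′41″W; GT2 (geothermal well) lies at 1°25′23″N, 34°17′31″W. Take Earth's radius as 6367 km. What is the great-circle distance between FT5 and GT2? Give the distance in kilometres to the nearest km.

2193 km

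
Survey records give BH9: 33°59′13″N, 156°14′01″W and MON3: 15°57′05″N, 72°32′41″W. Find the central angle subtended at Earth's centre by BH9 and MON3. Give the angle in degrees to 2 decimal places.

BH9: φ = +33.98694°, λ = -156.23361°
MON3: φ = +15.95139°, λ = -72.54472°
Δφ = -18.0356°,  Δλ = 83.6889°
a = sin²(Δφ/2) + cos φ₁ cos φ₂ sin²(Δλ/2) = 0.379368
c = 2·arcsin(√a) = 1.327128 rad = 76.0388°

76.04°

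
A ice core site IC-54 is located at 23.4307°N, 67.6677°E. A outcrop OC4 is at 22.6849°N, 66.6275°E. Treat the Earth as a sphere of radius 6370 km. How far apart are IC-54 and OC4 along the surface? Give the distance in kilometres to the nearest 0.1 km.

134.9 km

Δφ = -0.7458°,  Δλ = -1.0402°
a = sin²(Δφ/2) + cos φ₁ cos φ₂ sin²(Δλ/2) = 0.000112
c = 2·arcsin(√a) = 0.021177 rad = 1.2134°
d = R·c = 6370 × 0.021177 = 134.9 km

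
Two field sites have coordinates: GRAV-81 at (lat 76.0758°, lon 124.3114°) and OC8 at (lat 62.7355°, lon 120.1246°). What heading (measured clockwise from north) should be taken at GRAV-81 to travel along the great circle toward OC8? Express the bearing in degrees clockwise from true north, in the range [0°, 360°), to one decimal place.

188.3°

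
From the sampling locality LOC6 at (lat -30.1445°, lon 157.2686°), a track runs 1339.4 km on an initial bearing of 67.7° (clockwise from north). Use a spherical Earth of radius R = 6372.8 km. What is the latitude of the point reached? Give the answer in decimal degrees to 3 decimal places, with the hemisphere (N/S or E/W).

25.003°S

δ = d/R = 1339.4/6372.8 = 0.210174 rad
φ₂ = arcsin(sin φ₁ cos δ + cos φ₁ sin δ cos θ)
   = arcsin(-0.50218·0.97799 + 0.86476·0.20863·0.37946) = -25.00339°
λ₂ = λ₁ + atan2(sin θ sin δ cos φ₁, cos δ − sin φ₁ sin φ₂) = 169.56609°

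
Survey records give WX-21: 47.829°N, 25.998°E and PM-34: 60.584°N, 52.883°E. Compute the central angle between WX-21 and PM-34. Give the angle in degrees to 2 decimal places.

20.00°

Δφ = 12.7550°,  Δλ = 26.8850°
a = sin²(Δφ/2) + cos φ₁ cos φ₂ sin²(Δλ/2) = 0.030158
c = 2·arcsin(√a) = 0.349089 rad = 20.0013°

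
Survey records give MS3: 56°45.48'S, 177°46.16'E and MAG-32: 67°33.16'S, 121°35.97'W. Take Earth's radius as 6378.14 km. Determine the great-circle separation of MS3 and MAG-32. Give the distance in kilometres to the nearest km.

MS3: φ = -56.75800°, λ = +177.76933°
MAG-32: φ = -67.55267°, λ = -121.59950°
Δφ = -10.7947°,  Δλ = 60.6312°
a = sin²(Δφ/2) + cos φ₁ cos φ₂ sin²(Δλ/2) = 0.062177
c = 2·arcsin(√a) = 0.504026 rad = 28.8786°
d = R·c = 6378.14 × 0.504026 = 3214.7 km

3215 km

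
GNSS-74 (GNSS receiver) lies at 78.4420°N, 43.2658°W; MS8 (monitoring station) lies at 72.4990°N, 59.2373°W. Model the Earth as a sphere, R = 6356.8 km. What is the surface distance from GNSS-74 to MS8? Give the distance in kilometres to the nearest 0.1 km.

789.4 km

Δφ = -5.9430°,  Δλ = -15.9715°
a = sin²(Δφ/2) + cos φ₁ cos φ₂ sin²(Δλ/2) = 0.003850
c = 2·arcsin(√a) = 0.124180 rad = 7.1150°
d = R·c = 6356.8 × 0.124180 = 789.4 km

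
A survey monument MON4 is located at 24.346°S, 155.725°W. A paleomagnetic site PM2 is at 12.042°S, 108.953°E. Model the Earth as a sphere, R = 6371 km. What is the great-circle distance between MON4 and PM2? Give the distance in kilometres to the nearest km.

9986 km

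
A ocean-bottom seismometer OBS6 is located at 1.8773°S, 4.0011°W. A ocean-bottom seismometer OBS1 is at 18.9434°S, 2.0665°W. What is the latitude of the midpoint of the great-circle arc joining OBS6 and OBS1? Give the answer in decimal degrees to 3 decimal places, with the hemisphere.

10.412°S

Bx = cos φ₂ cos Δλ = 0.945301,  By = cos φ₂ sin Δλ = 0.031930
φₘ = atan2(sin φ₁ + sin φ₂, √((cos φ₁ + Bx)² + By²)) = -10.41180°
λₘ = λ₁ + atan2(By, cos φ₁ + Bx) = -3.06047°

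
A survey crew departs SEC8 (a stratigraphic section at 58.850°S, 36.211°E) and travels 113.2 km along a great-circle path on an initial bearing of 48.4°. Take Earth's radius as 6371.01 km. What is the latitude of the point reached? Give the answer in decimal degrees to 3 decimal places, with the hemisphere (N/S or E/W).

58.166°S

δ = d/R = 113.2/6371.01 = 0.017768 rad
φ₂ = arcsin(sin φ₁ cos δ + cos φ₁ sin δ cos θ)
   = arcsin(-0.85582·0.99984 + 0.51728·0.01777·0.66393) = -58.16592°
λ₂ = λ₁ + atan2(sin θ sin δ cos φ₁, cos δ − sin φ₁ sin φ₂) = 37.65437°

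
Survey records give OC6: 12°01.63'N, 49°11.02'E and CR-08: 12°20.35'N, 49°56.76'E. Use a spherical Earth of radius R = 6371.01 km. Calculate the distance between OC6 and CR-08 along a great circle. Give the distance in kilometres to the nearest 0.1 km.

OC6: φ = +12.02717°, λ = +49.18367°
CR-08: φ = +12.33917°, λ = +49.94600°
Δφ = 0.3120°,  Δλ = 0.7623°
a = sin²(Δφ/2) + cos φ₁ cos φ₂ sin²(Δλ/2) = 0.000050
c = 2·arcsin(√a) = 0.014100 rad = 0.8078°
d = R·c = 6371.01 × 0.014100 = 89.8 km

89.8 km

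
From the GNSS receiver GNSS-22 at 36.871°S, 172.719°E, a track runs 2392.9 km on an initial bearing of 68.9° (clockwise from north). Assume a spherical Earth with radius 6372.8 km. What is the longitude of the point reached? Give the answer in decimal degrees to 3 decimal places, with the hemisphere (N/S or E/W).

164.719°W

δ = d/R = 2392.9/6372.8 = 0.375486 rad
φ₂ = arcsin(sin φ₁ cos δ + cos φ₁ sin δ cos θ)
   = arcsin(-0.60002·0.93033 + 0.79999·0.36673·0.36000) = -26.91046°
λ₂ = λ₁ + atan2(sin θ sin δ cos φ₁, cos δ − sin φ₁ sin φ₂) = -164.71888°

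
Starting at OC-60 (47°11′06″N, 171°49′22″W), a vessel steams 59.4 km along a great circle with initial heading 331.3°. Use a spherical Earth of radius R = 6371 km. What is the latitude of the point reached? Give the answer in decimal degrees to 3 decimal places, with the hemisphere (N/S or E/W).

OC-60: φ = +47.18500°, λ = -171.82278°
δ = d/R = 59.4/6371 = 0.009323 rad
φ₂ = arcsin(sin φ₁ cos δ + cos φ₁ sin δ cos θ)
   = arcsin(0.73355·0.99996 + 0.67963·0.00932·0.87715) = 47.65294°
λ₂ = λ₁ + atan2(sin θ sin δ cos φ₁, cos δ − sin φ₁ sin φ₂) = -172.20360°

47.653°N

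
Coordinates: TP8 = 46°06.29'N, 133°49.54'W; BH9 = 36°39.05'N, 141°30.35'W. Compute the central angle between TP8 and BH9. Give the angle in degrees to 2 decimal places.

11.06°

TP8: φ = +46.10483°, λ = -133.82567°
BH9: φ = +36.65083°, λ = -141.50583°
Δφ = -9.4540°,  Δλ = -7.6802°
a = sin²(Δφ/2) + cos φ₁ cos φ₂ sin²(Δλ/2) = 0.009286
c = 2·arcsin(√a) = 0.193028 rad = 11.0597°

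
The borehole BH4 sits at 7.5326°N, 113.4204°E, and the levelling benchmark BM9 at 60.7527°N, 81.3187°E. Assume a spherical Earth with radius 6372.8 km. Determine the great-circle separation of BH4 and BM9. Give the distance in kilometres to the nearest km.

6490 km

Δφ = 53.2201°,  Δλ = -32.1017°
a = sin²(Δφ/2) + cos φ₁ cos φ₂ sin²(Δλ/2) = 0.237657
c = 2·arcsin(√a) = 1.018450 rad = 58.3529°
d = R·c = 6372.8 × 1.018450 = 6490.4 km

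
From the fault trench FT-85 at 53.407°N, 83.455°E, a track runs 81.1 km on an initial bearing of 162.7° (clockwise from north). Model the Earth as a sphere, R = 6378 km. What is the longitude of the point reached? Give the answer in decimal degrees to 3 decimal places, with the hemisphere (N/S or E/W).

83.813°E

δ = d/R = 81.1/6378 = 0.012716 rad
φ₂ = arcsin(sin φ₁ cos δ + cos φ₁ sin δ cos θ)
   = arcsin(0.80289·0.99992 + 0.59613·0.01272·-0.95476) = 52.71087°
λ₂ = λ₁ + atan2(sin θ sin δ cos φ₁, cos δ − sin φ₁ sin φ₂) = 83.81260°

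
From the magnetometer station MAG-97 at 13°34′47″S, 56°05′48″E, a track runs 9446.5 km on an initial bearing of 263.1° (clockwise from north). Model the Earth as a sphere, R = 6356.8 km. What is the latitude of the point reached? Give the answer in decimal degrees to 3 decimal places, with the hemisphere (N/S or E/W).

MAG-97: φ = -13.57972°, λ = +56.09667°
δ = d/R = 9446.5/6356.8 = 1.486046 rad
φ₂ = arcsin(sin φ₁ cos δ + cos φ₁ sin δ cos θ)
   = arcsin(-0.23480·0.08465 + 0.97204·0.99641·-0.12014) = -7.83001°
λ₂ = λ₁ + atan2(sin θ sin δ cos φ₁, cos δ − sin φ₁ sin φ₂) = -30.76854°

7.830°S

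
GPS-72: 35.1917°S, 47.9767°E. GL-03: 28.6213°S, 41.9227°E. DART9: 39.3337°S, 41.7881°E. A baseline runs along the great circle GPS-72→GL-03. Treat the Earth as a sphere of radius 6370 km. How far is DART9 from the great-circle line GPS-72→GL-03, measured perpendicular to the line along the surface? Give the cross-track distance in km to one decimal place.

714.6 km

δ₁₃ = central angle GPS-72→DART9 = 0.112269 rad  (haversine)
θ₁₃ = bearing GPS-72→DART9 = 228.095°,  θ₁₂ = bearing GPS-72→GL-03 = 320.323°
dₓₜ = R·arcsin(sin δ₁₃ · sin(θ₁₃ − θ₁₂)) = 6370·arcsin(0.11203·sin(-92.228°)) = -714.608 km
|dₓₜ| = 714.608 km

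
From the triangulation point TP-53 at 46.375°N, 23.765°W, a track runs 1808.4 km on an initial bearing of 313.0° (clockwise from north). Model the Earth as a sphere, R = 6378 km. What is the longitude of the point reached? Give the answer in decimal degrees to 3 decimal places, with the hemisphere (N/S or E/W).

45.083°W

δ = d/R = 1808.4/6378 = 0.283537 rad
φ₂ = arcsin(sin φ₁ cos δ + cos φ₁ sin δ cos θ)
   = arcsin(0.72387·0.96007 + 0.68994·0.27975·0.68200) = 55.75123°
λ₂ = λ₁ + atan2(sin θ sin δ cos φ₁, cos δ − sin φ₁ sin φ₂) = -45.08308°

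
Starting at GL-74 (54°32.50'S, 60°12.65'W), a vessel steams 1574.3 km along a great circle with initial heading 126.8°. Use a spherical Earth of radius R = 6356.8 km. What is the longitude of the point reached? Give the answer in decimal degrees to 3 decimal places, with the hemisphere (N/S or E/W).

36.304°W

GL-74: φ = -54.54167°, λ = -60.21083°
δ = d/R = 1574.3/6356.8 = 0.247656 rad
φ₂ = arcsin(sin φ₁ cos δ + cos φ₁ sin δ cos θ)
   = arcsin(-0.81454·0.96949 + 0.58011·0.24513·-0.59902) = -61.02950°
λ₂ = λ₁ + atan2(sin θ sin δ cos φ₁, cos δ − sin φ₁ sin φ₂) = -36.30424°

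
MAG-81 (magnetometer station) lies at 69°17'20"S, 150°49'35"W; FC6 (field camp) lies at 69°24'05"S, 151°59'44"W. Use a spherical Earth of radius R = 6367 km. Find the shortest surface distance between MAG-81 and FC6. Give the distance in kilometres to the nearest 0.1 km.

47.5 km

MAG-81: φ = -69.28889°, λ = -150.82639°
FC6: φ = -69.40139°, λ = -151.99556°
Δφ = -0.1125°,  Δλ = -1.1692°
a = sin²(Δφ/2) + cos φ₁ cos φ₂ sin²(Δλ/2) = 0.000014
c = 2·arcsin(√a) = 0.007461 rad = 0.4275°
d = R·c = 6367 × 0.007461 = 47.5 km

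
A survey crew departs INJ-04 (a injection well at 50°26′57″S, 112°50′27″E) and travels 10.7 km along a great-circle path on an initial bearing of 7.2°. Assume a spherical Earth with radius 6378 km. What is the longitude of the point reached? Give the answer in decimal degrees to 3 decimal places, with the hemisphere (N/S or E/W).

112.860°E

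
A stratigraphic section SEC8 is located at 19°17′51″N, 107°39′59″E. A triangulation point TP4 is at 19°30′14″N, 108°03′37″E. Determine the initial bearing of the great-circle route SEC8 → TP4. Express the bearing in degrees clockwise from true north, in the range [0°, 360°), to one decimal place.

60.9°

SEC8: φ = +19.29750°, λ = +107.66639°
TP4: φ = +19.50389°, λ = +108.06028°
Δλ = 0.3939°
y = sin Δλ · cos φ₂ = 0.006480
x = cos φ₁ sin φ₂ − sin φ₁ cos φ₂ cos Δλ = 0.003610
θ = atan2(y, x) = 60.8816° → 60.8816° (mod 360°)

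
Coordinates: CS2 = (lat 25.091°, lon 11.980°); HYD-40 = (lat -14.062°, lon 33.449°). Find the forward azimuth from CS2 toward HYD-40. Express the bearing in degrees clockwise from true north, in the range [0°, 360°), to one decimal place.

149.5°

Δλ = 21.4690°
y = sin Δλ · cos φ₂ = 0.355030
x = cos φ₁ sin φ₂ − sin φ₁ cos φ₂ cos Δλ = -0.602852
θ = atan2(y, x) = 149.5054° → 149.5054° (mod 360°)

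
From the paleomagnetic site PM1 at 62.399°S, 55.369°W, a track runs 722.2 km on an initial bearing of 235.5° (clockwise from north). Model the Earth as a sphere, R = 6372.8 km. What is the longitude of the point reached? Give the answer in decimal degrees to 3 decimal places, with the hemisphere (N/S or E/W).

68.372°W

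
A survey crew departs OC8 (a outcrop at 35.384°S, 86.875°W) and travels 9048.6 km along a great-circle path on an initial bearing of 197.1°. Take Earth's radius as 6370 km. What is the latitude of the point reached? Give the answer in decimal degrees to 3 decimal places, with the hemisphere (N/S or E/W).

δ = d/R = 9048.6/6370 = 1.420502 rad
φ₂ = arcsin(sin φ₁ cos δ + cos φ₁ sin δ cos θ)
   = arcsin(-0.57905·0.14973 + 0.81529·0.98873·-0.95579) = -58.99970°
λ₂ = λ₁ + atan2(sin θ sin δ cos φ₁, cos δ − sin φ₁ sin φ₂) = 127.49044°

59.000°S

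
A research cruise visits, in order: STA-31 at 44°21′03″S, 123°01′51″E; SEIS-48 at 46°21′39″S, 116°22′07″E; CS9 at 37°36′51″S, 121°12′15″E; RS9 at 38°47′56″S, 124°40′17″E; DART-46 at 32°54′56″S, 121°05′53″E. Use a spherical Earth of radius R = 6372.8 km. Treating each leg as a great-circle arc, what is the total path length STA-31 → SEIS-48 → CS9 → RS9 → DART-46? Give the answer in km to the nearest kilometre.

2677 km

STA-31: φ = -44.35083°, λ = +123.03083°
SEIS-48: φ = -46.36083°, λ = +116.36861°
CS9: φ = -37.61417°, λ = +121.20417°
RS9: φ = -38.79889°, λ = +124.67139°
DART-46: φ = -32.91556°, λ = +121.09806°
STA-31→SEIS-48: c = 0.088884 rad, d = 566.44 km
SEIS-48→CS9: c = 0.164962 rad, d = 1051.27 km
CS9→RS9: c = 0.051848 rad, d = 330.42 km
RS9→DART-46: c = 0.114424 rad, d = 729.20 km
Total = 566.44 + 1051.27 + 330.42 + 729.20 = 2677.32 km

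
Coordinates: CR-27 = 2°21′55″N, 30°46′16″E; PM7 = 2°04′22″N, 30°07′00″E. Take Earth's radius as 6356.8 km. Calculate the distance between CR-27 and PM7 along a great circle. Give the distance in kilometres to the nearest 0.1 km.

79.5 km

CR-27: φ = +2.36528°, λ = +30.77111°
PM7: φ = +2.07278°, λ = +30.11667°
Δφ = -0.2925°,  Δλ = -0.6544°
a = sin²(Δφ/2) + cos φ₁ cos φ₂ sin²(Δλ/2) = 0.000039
c = 2·arcsin(√a) = 0.012503 rad = 0.7164°
d = R·c = 6356.8 × 0.012503 = 79.5 km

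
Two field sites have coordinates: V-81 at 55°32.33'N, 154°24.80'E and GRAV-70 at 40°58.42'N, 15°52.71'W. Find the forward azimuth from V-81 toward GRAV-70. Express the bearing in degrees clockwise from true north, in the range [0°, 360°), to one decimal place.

V-81: φ = +55.53883°, λ = +154.41333°
GRAV-70: φ = +40.97367°, λ = -15.87850°
Δλ = -170.2918°
y = sin Δλ · cos φ₂ = -0.127317
x = cos φ₁ sin φ₂ − sin φ₁ cos φ₂ cos Δλ = 0.984632
θ = atan2(y, x) = -7.3677° → 352.6323° (mod 360°)

352.6°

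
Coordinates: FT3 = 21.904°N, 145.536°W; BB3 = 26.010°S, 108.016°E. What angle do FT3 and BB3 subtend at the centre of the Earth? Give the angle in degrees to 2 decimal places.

Δφ = -47.9140°,  Δλ = -106.4480°
a = sin²(Δφ/2) + cos φ₁ cos φ₂ sin²(Δλ/2) = 0.699846
c = 2·arcsin(√a) = 1.981977 rad = 113.5589°

113.56°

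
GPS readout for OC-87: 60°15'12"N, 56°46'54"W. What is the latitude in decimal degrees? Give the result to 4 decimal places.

60.2533°N

60° + 15′/60 + 12″/3600 = 60 + 0.25000 + 0.00333 = 60.2533°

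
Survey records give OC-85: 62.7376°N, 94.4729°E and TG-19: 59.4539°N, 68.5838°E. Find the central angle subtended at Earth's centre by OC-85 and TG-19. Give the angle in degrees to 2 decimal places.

12.84°

Δφ = -3.2837°,  Δλ = -25.8891°
a = sin²(Δφ/2) + cos φ₁ cos φ₂ sin²(Δλ/2) = 0.012503
c = 2·arcsin(√a) = 0.224102 rad = 12.8401°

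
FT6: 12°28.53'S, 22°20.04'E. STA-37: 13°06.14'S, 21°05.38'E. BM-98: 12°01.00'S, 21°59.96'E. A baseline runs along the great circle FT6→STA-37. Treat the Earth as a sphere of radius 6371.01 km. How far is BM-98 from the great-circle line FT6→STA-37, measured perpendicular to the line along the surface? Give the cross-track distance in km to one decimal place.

FT6: φ = -12.47550°, λ = +22.33400°
STA-37: φ = -13.10233°, λ = +21.08967°
BM-98: φ = -12.01667°, λ = +21.99933°
δ₁₃ = central angle FT6→BM-98 = 0.009834 rad  (haversine)
θ₁₃ = bearing FT6→BM-98 = 324.483°,  θ₁₂ = bearing FT6→STA-37 = 242.544°
dₓₜ = R·arcsin(sin δ₁₃ · sin(θ₁₃ − θ₁₂)) = 6371.01·arcsin(0.00983·sin(81.939°)) = 62.035 km
|dₓₜ| = 62.035 km

62.0 km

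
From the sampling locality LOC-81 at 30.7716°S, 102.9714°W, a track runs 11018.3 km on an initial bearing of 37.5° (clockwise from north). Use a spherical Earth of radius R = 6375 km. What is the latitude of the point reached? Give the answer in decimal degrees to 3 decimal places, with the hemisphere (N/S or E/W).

δ = d/R = 11018.3/6375 = 1.728361 rad
φ₂ = arcsin(sin φ₁ cos δ + cos φ₁ sin δ cos θ)
   = arcsin(-0.51162·-0.15691 + 0.85921·0.98761·0.79335) = 48.89407°
λ₂ = λ₁ + atan2(sin θ sin δ cos φ₁, cos δ − sin φ₁ sin φ₂) = -36.84103°

48.894°N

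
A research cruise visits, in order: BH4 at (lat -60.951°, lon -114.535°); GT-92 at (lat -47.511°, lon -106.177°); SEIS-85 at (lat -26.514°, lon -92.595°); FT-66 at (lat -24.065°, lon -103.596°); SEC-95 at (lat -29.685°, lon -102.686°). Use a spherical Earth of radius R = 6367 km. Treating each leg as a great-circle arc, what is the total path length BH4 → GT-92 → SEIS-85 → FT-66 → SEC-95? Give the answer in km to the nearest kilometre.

5972 km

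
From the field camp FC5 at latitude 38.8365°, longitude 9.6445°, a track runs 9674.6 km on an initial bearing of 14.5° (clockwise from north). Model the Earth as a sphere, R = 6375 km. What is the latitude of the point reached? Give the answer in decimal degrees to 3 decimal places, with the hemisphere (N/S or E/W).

51.852°N

δ = d/R = 9674.6/6375 = 1.517584 rad
φ₂ = arcsin(sin φ₁ cos δ + cos φ₁ sin δ cos θ)
   = arcsin(0.62710·0.05319 + 0.77894·0.99858·0.96815) = 51.85162°
λ₂ = λ₁ + atan2(sin θ sin δ cos φ₁, cos δ − sin φ₁ sin φ₂) = 165.76787°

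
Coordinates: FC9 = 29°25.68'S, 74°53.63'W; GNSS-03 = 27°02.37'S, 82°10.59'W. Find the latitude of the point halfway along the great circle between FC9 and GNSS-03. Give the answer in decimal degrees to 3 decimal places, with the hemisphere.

FC9: φ = -29.42800°, λ = -74.89383°
GNSS-03: φ = -27.03950°, λ = -82.17650°
Bx = cos φ₂ cos Δλ = 0.883508,  By = cos φ₂ sin Δλ = -0.112908
φₘ = atan2(sin φ₁ + sin φ₂, √((cos φ₁ + Bx)² + By²)) = -28.28203°
λₘ = λ₁ + atan2(By, cos φ₁ + Bx) = -78.57598°

28.282°S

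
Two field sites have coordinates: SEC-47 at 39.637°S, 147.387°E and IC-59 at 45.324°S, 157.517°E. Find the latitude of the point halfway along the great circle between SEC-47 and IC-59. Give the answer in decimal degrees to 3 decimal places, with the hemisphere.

42.592°S

Bx = cos φ₂ cos Δλ = 0.692136,  By = cos φ₂ sin Δλ = 0.123662
φₘ = atan2(sin φ₁ + sin φ₂, √((cos φ₁ + Bx)² + By²)) = -42.59194°
λₘ = λ₁ + atan2(By, cos φ₁ + Bx) = 152.22103°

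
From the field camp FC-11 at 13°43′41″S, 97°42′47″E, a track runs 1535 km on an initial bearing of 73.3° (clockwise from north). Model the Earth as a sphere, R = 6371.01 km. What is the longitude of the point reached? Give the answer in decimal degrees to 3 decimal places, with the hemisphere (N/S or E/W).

111.109°E

FC-11: φ = -13.72806°, λ = +97.71306°
δ = d/R = 1535/6371.01 = 0.240935 rad
φ₂ = arcsin(sin φ₁ cos δ + cos φ₁ sin δ cos θ)
   = arcsin(-0.23731·0.97112 + 0.97143·0.23861·0.28736) = -9.43047°
λ₂ = λ₁ + atan2(sin θ sin δ cos φ₁, cos δ − sin φ₁ sin φ₂) = 111.10893°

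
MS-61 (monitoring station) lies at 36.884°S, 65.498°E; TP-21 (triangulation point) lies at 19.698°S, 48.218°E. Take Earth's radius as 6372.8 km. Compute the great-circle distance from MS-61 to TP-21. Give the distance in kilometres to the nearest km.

2544 km

Δφ = 17.1860°,  Δλ = -17.2800°
a = sin²(Δφ/2) + cos φ₁ cos φ₂ sin²(Δλ/2) = 0.039319
c = 2·arcsin(√a) = 0.399228 rad = 22.8741°
d = R·c = 6372.8 × 0.399228 = 2544.2 km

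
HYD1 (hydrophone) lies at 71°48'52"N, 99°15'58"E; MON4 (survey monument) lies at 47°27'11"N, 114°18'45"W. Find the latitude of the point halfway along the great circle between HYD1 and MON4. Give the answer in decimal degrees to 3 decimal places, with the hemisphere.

HYD1: φ = +71.81444°, λ = +99.26611°
MON4: φ = +47.45306°, λ = -114.31250°
Bx = cos φ₂ cos Δλ = -0.563356,  By = cos φ₂ sin Δλ = 0.373990
φₘ = atan2(sin φ₁ + sin φ₂, √((cos φ₁ + Bx)² + By²)) = 75.04483°
λₘ = λ₁ + atan2(By, cos φ₁ + Bx) = -136.83918°

75.045°N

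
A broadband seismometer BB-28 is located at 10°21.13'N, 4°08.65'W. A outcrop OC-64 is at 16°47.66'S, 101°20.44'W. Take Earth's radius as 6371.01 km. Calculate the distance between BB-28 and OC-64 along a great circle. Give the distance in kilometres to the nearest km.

11095 km

BB-28: φ = +10.35217°, λ = -4.14417°
OC-64: φ = -16.79433°, λ = -101.34067°
Δφ = -27.1465°,  Δλ = -97.1965°
a = sin²(Δφ/2) + cos φ₁ cos φ₂ sin²(Δλ/2) = 0.584949
c = 2·arcsin(√a) = 1.741523 rad = 99.7819°
d = R·c = 6371.01 × 1.741523 = 11095.3 km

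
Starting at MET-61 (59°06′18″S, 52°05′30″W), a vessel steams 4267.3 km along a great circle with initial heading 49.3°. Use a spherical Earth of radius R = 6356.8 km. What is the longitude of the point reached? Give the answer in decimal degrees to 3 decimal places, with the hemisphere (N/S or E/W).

19.936°W

MET-61: φ = -59.10500°, λ = -52.09167°
δ = d/R = 4267.3/6356.8 = 0.671297 rad
φ₂ = arcsin(sin φ₁ cos δ + cos φ₁ sin δ cos θ)
   = arcsin(-0.85811·0.78302 + 0.51347·0.62200·0.65210) = -27.62276°
λ₂ = λ₁ + atan2(sin θ sin δ cos φ₁, cos δ − sin φ₁ sin φ₂) = -19.93580°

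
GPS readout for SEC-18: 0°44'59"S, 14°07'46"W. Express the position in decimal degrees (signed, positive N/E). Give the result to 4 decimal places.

lat: 0.7497° S → -0.7497°
lon: 14.1294° W → -14.1294°

-0.7497°, -14.1294°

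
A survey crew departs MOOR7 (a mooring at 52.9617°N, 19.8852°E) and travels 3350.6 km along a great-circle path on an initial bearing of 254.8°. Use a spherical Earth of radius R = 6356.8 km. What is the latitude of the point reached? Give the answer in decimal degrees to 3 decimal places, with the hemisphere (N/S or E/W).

37.622°N

δ = d/R = 3350.6/6356.8 = 0.527089 rad
φ₂ = arcsin(sin φ₁ cos δ + cos φ₁ sin δ cos θ)
   = arcsin(0.79823·0.86427 + 0.60235·0.50302·-0.26219) = 37.62214°
λ₂ = λ₁ + atan2(sin θ sin δ cos φ₁, cos δ − sin φ₁ sin φ₂) = -17.91177°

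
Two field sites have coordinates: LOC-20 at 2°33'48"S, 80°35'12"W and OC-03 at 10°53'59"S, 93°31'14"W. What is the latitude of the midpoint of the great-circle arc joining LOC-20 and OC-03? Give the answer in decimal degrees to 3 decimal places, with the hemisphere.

6.774°S

LOC-20: φ = -2.56333°, λ = -80.58667°
OC-03: φ = -10.89972°, λ = -93.52056°
Bx = cos φ₂ cos Δλ = 0.957046,  By = cos φ₂ sin Δλ = -0.219789
φₘ = atan2(sin φ₁ + sin φ₂, √((cos φ₁ + Bx)² + By²)) = -6.77423°
λₘ = λ₁ + atan2(By, cos φ₁ + Bx) = -86.99775°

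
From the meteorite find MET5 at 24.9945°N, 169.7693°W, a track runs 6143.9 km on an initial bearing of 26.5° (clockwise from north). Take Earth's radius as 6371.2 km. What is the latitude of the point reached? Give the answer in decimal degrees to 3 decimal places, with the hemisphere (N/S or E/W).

65.135°N

δ = d/R = 6143.9/6371.2 = 0.964324 rad
φ₂ = arcsin(sin φ₁ cos δ + cos φ₁ sin δ cos θ)
   = arcsin(0.42253·0.56997 + 0.90635·0.82166·0.89493) = 65.13499°
λ₂ = λ₁ + atan2(sin θ sin δ cos φ₁, cos δ − sin φ₁ sin φ₂) = -109.08731°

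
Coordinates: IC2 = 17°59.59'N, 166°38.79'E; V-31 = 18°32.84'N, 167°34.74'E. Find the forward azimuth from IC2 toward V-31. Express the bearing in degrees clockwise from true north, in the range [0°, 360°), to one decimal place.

IC2: φ = +17.99317°, λ = +166.64650°
V-31: φ = +18.54733°, λ = +167.57900°
Δλ = 0.9325°
y = sin Δλ · cos φ₂ = 0.015429
x = cos φ₁ sin φ₂ − sin φ₁ cos φ₂ cos Δλ = 0.009711
θ = atan2(y, x) = 57.8149° → 57.8149° (mod 360°)

57.8°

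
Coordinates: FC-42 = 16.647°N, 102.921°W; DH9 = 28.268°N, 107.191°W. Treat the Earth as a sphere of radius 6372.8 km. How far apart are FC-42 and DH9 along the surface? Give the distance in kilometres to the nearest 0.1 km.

Δφ = 11.6210°,  Δλ = -4.2700°
a = sin²(Δφ/2) + cos φ₁ cos φ₂ sin²(Δλ/2) = 0.011420
c = 2·arcsin(√a) = 0.214141 rad = 12.2694°
d = R·c = 6372.8 × 0.214141 = 1364.7 km

1364.7 km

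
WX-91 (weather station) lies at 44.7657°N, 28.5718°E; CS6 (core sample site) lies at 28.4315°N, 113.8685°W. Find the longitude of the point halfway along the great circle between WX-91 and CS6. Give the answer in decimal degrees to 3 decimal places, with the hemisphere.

60.051°W

Bx = cos φ₂ cos Δλ = -0.697106,  By = cos φ₂ sin Δλ = -0.536064
φₘ = atan2(sin φ₁ + sin φ₂, √((cos φ₁ + Bx)² + By²)) = 65.56769°
λₘ = λ₁ + atan2(By, cos φ₁ + Bx) = -60.05117°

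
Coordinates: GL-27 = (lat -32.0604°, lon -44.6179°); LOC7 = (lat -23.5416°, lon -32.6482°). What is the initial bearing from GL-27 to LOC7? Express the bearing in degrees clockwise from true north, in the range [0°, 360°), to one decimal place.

54.1°

Δλ = 11.9697°
y = sin Δλ · cos φ₂ = 0.190133
x = cos φ₁ sin φ₂ − sin φ₁ cos φ₂ cos Δλ = 0.137553
θ = atan2(y, x) = 54.1158° → 54.1158° (mod 360°)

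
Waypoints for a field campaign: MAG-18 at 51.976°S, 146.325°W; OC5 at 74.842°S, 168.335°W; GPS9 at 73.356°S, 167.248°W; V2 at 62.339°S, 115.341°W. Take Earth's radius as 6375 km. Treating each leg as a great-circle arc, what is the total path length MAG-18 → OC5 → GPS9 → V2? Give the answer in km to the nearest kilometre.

5287 km

MAG-18→OC5: c = 0.428290 rad, d = 2730.35 km
OC5→GPS9: c = 0.026450 rad, d = 168.62 km
GPS9→V2: c = 0.374651 rad, d = 2388.40 km
Total = 2730.35 + 168.62 + 2388.40 = 5287.37 km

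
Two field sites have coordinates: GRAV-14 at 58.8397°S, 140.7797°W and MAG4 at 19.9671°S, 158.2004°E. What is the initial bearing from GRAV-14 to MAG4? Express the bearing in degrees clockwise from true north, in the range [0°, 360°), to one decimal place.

284.5°

Δλ = -61.0199°
y = sin Δλ · cos φ₂ = -0.822204
x = cos φ₁ sin φ₂ − sin φ₁ cos φ₂ cos Δλ = 0.212987
θ = atan2(y, x) = -75.4771° → 284.5229° (mod 360°)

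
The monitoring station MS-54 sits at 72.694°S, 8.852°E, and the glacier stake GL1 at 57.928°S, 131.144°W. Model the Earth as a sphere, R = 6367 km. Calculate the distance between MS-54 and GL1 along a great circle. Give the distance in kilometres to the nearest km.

5170 km

Δφ = 14.7660°,  Δλ = -139.9960°
a = sin²(Δφ/2) + cos φ₁ cos φ₂ sin²(Δλ/2) = 0.155986
c = 2·arcsin(√a) = 0.812029 rad = 46.5259°
d = R·c = 6367 × 0.812029 = 5170.2 km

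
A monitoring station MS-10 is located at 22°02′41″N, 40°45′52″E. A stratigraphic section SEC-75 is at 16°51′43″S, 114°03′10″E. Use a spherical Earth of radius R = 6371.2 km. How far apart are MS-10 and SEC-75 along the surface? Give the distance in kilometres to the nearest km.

MS-10: φ = +22.04472°, λ = +40.76444°
SEC-75: φ = -16.86194°, λ = +114.05278°
Δφ = -38.9067°,  Δλ = 73.2883°
a = sin²(Δφ/2) + cos φ₁ cos φ₂ sin²(Δλ/2) = 0.426899
c = 2·arcsin(√a) = 1.424068 rad = 81.5931°
d = R·c = 6371.2 × 1.424068 = 9073.0 km

9073 km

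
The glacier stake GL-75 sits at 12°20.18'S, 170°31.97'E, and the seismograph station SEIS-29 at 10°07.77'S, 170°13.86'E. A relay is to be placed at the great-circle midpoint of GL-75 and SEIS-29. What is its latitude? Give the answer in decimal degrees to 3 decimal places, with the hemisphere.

11.233°S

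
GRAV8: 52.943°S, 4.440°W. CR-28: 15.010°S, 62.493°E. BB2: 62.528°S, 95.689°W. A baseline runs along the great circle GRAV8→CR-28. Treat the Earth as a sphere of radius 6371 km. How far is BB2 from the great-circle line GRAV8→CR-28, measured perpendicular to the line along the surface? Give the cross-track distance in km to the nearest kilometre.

3051 km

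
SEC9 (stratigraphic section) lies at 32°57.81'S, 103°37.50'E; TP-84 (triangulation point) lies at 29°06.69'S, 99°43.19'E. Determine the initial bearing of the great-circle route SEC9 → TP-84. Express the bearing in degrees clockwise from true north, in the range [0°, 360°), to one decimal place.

318.0°

SEC9: φ = -32.96350°, λ = +103.62500°
TP-84: φ = -29.11150°, λ = +99.71983°
Δλ = -3.9052°
y = sin Δλ · cos φ₂ = -0.059502
x = cos φ₁ sin φ₂ − sin φ₁ cos φ₂ cos Δλ = 0.066076
θ = atan2(y, x) = -42.0034° → 317.9966° (mod 360°)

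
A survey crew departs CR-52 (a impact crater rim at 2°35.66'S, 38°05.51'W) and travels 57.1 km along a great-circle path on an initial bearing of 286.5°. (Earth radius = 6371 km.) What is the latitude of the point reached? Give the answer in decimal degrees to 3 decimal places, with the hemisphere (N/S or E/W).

2.448°S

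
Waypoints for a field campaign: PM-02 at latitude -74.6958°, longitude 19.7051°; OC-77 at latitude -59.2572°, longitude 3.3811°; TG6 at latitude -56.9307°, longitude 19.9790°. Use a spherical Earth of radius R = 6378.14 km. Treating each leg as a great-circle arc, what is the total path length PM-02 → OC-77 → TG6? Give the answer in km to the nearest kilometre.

PM-02→OC-77: c = 0.289183 rad, d = 1844.45 km
OC-77→TG6: c = 0.157939 rad, d = 1007.36 km
Total = 1844.45 + 1007.36 = 2851.81 km

2852 km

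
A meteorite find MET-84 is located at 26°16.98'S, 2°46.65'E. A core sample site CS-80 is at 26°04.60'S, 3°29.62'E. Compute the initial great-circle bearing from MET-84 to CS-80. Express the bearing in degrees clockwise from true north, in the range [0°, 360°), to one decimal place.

MET-84: φ = -26.28300°, λ = +2.77750°
CS-80: φ = -26.07667°, λ = +3.49367°
Δλ = 0.7162°
y = sin Δλ · cos φ₂ = 0.011227
x = cos φ₁ sin φ₂ − sin φ₁ cos φ₂ cos Δλ = 0.003570
θ = atan2(y, x) = 72.3594° → 72.3594° (mod 360°)

72.4°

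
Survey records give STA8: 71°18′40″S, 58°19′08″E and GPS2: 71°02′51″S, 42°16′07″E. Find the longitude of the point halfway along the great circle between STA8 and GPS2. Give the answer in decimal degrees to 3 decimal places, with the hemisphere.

50.239°E

STA8: φ = -71.31111°, λ = +58.31889°
GPS2: φ = -71.04750°, λ = +42.26861°
Bx = cos φ₂ cos Δλ = 0.312124,  By = cos φ₂ sin Δλ = -0.089797
φₘ = atan2(sin φ₁ + sin φ₂, √((cos φ₁ + Bx)² + By²)) = -71.35081°
λₘ = λ₁ + atan2(By, cos φ₁ + Bx) = 50.23923°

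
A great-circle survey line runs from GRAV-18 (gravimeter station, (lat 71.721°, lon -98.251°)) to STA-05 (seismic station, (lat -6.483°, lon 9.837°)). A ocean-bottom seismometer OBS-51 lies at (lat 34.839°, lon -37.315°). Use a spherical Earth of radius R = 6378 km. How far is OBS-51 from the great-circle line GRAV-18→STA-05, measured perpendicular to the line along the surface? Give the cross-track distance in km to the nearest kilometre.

2494 km

δ₁₃ = central angle GRAV-18→OBS-51 = 0.839949 rad  (haversine)
θ₁₃ = bearing GRAV-18→OBS-51 = 105.534°,  θ₁₂ = bearing GRAV-18→STA-05 = 74.749°
dₓₜ = R·arcsin(sin δ₁₃ · sin(θ₁₃ − θ₁₂)) = 6378·arcsin(0.74461·sin(30.785°)) = 2493.742 km
|dₓₜ| = 2493.742 km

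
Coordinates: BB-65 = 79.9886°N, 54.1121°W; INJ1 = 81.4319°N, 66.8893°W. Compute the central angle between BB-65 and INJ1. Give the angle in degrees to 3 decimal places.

Δφ = 1.4433°,  Δλ = -12.7772°
a = sin²(Δφ/2) + cos φ₁ cos φ₂ sin²(Δλ/2) = 0.000479
c = 2·arcsin(√a) = 0.043790 rad = 2.5090°

2.509°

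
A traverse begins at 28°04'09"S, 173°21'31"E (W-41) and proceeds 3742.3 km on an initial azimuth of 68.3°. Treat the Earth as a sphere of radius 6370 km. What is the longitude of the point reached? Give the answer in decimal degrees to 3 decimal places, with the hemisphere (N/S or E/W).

154.850°W

W-41: φ = -28.06917°, λ = +173.35861°
δ = d/R = 3742.3/6370 = 0.587488 rad
φ₂ = arcsin(sin φ₁ cos δ + cos φ₁ sin δ cos θ)
   = arcsin(-0.47054·0.83234 + 0.88238·0.55427·0.36975) = -12.16979°
λ₂ = λ₁ + atan2(sin θ sin δ cos φ₁, cos δ − sin φ₁ sin φ₂) = -154.84976°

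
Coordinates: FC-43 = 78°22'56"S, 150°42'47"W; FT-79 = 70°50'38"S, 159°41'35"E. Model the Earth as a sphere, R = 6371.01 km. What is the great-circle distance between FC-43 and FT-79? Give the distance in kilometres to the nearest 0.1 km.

FC-43: φ = -78.38222°, λ = -150.71306°
FT-79: φ = -70.84389°, λ = +159.69306°
Δφ = 7.5383°,  Δλ = -49.5939°
a = sin²(Δφ/2) + cos φ₁ cos φ₂ sin²(Δλ/2) = 0.015945
c = 2·arcsin(√a) = 0.253224 rad = 14.5087°
d = R·c = 6371.01 × 0.253224 = 1613.3 km

1613.3 km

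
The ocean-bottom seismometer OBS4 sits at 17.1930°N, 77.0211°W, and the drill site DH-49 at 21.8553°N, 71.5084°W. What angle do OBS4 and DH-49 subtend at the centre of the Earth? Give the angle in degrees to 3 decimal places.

Δφ = 4.6623°,  Δλ = 5.5127°
a = sin²(Δφ/2) + cos φ₁ cos φ₂ sin²(Δλ/2) = 0.003705
c = 2·arcsin(√a) = 0.121811 rad = 6.9792°

6.979°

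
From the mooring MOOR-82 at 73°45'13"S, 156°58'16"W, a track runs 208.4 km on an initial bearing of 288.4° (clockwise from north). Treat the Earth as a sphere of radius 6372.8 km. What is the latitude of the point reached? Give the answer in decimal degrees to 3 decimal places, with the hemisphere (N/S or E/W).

MOOR-82: φ = -73.75361°, λ = -156.97111°
δ = d/R = 208.4/6372.8 = 0.032701 rad
φ₂ = arcsin(sin φ₁ cos δ + cos φ₁ sin δ cos θ)
   = arcsin(-0.96007·0.99947 + 0.27977·0.03270·0.31565) = -73.07111°
λ₂ = λ₁ + atan2(sin θ sin δ cos φ₁, cos δ − sin φ₁ sin φ₂) = -163.08727°

73.071°S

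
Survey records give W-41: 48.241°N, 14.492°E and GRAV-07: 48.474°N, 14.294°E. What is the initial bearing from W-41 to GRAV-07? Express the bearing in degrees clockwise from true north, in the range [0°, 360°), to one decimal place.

330.6°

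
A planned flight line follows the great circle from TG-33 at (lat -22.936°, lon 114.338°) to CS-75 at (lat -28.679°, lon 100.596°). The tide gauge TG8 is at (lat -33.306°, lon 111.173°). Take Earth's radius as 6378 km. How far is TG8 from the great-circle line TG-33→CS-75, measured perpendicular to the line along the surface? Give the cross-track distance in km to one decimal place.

884.0 km

δ₁₃ = central angle TG-33→TG8 = 0.187401 rad  (haversine)
θ₁₃ = bearing TG-33→TG8 = 194.340°,  θ₁₂ = bearing TG-33→CS-75 = 242.206°
dₓₜ = R·arcsin(sin δ₁₃ · sin(θ₁₃ − θ₁₂)) = 6378·arcsin(0.18631·sin(-47.866°)) = -884.014 km
|dₓₜ| = 884.014 km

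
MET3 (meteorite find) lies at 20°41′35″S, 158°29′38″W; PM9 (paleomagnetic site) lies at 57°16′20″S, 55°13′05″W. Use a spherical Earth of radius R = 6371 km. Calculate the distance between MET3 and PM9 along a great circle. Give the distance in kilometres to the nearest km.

8847 km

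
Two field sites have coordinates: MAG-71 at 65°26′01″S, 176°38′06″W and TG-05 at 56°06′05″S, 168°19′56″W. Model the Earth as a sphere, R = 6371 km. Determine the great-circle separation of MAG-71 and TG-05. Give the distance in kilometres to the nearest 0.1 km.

MAG-71: φ = -65.43361°, λ = -176.63500°
TG-05: φ = -56.10139°, λ = -168.33222°
Δφ = 9.3322°,  Δλ = 8.3028°
a = sin²(Δφ/2) + cos φ₁ cos φ₂ sin²(Δλ/2) = 0.007833
c = 2·arcsin(√a) = 0.177238 rad = 10.1550°
d = R·c = 6371 × 0.177238 = 1129.2 km

1129.2 km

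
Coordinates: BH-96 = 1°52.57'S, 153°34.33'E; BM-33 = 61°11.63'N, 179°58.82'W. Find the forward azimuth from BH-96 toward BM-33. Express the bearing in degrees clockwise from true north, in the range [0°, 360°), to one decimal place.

BH-96: φ = -1.87617°, λ = +153.57217°
BM-33: φ = +61.19383°, λ = -179.98033°
Δλ = 26.4475°
y = sin Δλ · cos φ₂ = 0.214604
x = cos φ₁ sin φ₂ − sin φ₁ cos φ₂ cos Δλ = 0.889910
θ = atan2(y, x) = 13.5582° → 13.5582° (mod 360°)

13.6°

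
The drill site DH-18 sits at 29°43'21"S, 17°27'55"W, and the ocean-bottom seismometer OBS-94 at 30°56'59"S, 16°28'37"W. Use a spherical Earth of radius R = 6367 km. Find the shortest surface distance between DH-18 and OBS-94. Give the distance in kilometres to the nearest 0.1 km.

166.1 km

DH-18: φ = -29.72250°, λ = -17.46528°
OBS-94: φ = -30.94972°, λ = -16.47694°
Δφ = -1.2272°,  Δλ = 0.9883°
a = sin²(Δφ/2) + cos φ₁ cos φ₂ sin²(Δλ/2) = 0.000170
c = 2·arcsin(√a) = 0.026085 rad = 1.4945°
d = R·c = 6367 × 0.026085 = 166.1 km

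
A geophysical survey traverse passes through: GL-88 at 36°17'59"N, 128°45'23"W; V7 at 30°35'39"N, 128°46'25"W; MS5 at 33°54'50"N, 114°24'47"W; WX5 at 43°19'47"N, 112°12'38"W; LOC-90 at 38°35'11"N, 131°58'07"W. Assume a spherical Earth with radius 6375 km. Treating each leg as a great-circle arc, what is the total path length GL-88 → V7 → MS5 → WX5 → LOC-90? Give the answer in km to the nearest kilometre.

4836 km

GL-88: φ = +36.29972°, λ = -128.75639°
V7: φ = +30.59417°, λ = -128.77361°
MS5: φ = +33.91389°, λ = -114.41306°
WX5: φ = +43.32972°, λ = -112.21056°
LOC-90: φ = +38.58639°, λ = -131.96861°
GL-88→V7: c = 0.099581 rad, d = 634.83 km
V7→MS5: c = 0.219523 rad, d = 1399.46 km
MS5→WX5: c = 0.167041 rad, d = 1064.89 km
WX5→LOC-90: c = 0.272501 rad, d = 1737.19 km
Total = 634.83 + 1399.46 + 1064.89 + 1737.19 = 4836.37 km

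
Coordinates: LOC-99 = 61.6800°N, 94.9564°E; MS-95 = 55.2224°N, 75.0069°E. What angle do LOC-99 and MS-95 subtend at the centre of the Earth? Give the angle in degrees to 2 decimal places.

12.20°

Δφ = -6.4576°,  Δλ = -19.9495°
a = sin²(Δφ/2) + cos φ₁ cos φ₂ sin²(Δλ/2) = 0.011291
c = 2·arcsin(√a) = 0.212919 rad = 12.1994°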